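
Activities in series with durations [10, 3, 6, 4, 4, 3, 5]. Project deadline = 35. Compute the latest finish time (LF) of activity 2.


LF(activity 2) = deadline - sum of successor durations
Successors: activities 3 through 7 with durations [6, 4, 4, 3, 5]
Sum of successor durations = 22
LF = 35 - 22 = 13

13


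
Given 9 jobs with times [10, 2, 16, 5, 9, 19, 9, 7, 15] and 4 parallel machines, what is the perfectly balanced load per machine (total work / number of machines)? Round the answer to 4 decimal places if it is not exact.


Total processing time = 10 + 2 + 16 + 5 + 9 + 19 + 9 + 7 + 15 = 92
Number of machines = 4
Ideal balanced load = 92 / 4 = 23.0

23.0


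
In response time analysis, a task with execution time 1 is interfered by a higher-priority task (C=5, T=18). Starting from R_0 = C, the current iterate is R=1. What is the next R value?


R_next = C + ceil(R_prev / T_hp) * C_hp
ceil(1 / 18) = ceil(0.0556) = 1
Interference = 1 * 5 = 5
R_next = 1 + 5 = 6

6


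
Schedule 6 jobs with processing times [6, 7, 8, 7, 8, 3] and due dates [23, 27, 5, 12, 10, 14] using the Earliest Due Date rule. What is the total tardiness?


Sort by due date (EDD order): [(8, 5), (8, 10), (7, 12), (3, 14), (6, 23), (7, 27)]
Compute completion times and tardiness:
  Job 1: p=8, d=5, C=8, tardiness=max(0,8-5)=3
  Job 2: p=8, d=10, C=16, tardiness=max(0,16-10)=6
  Job 3: p=7, d=12, C=23, tardiness=max(0,23-12)=11
  Job 4: p=3, d=14, C=26, tardiness=max(0,26-14)=12
  Job 5: p=6, d=23, C=32, tardiness=max(0,32-23)=9
  Job 6: p=7, d=27, C=39, tardiness=max(0,39-27)=12
Total tardiness = 53

53


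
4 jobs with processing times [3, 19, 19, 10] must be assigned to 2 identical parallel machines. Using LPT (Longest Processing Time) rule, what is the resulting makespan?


Sort jobs in decreasing order (LPT): [19, 19, 10, 3]
Assign each job to the least loaded machine:
  Machine 1: jobs [19, 10], load = 29
  Machine 2: jobs [19, 3], load = 22
Makespan = max load = 29

29


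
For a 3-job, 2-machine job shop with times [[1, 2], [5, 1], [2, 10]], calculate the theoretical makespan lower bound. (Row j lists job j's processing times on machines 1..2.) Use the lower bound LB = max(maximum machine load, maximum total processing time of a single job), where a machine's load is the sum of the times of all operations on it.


Machine loads:
  Machine 1: 1 + 5 + 2 = 8
  Machine 2: 2 + 1 + 10 = 13
Max machine load = 13
Job totals:
  Job 1: 3
  Job 2: 6
  Job 3: 12
Max job total = 12
Lower bound = max(13, 12) = 13

13


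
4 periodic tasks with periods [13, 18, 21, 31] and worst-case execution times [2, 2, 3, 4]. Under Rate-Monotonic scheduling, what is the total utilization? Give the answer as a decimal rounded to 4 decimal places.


Compute individual utilizations (exact fractions):
  Task 1: C/T = 2/13 (approx. 0.1538)
  Task 2: C/T = 2/18 = 1/9 (approx. 0.1111)
  Task 3: C/T = 3/21 = 1/7 (approx. 0.1429)
  Task 4: C/T = 4/31 (approx. 0.129)
Total utilization U = 2/13 + 1/9 + 1/7 + 4/31 = 13630/25389
Rounded to 4 decimal places: U = 0.5368
RM (Liu & Layland) bound for 4 tasks = 0.756828; compare with U = 13630/25389 (approx. 0.536847)
U <= bound, so schedulable by RM sufficient condition.

0.5368


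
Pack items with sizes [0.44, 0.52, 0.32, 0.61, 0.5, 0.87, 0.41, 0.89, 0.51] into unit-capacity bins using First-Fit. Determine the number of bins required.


Place items sequentially using First-Fit:
  Item 0.44 -> new Bin 1
  Item 0.52 -> Bin 1 (now 0.96)
  Item 0.32 -> new Bin 2
  Item 0.61 -> Bin 2 (now 0.93)
  Item 0.5 -> new Bin 3
  Item 0.87 -> new Bin 4
  Item 0.41 -> Bin 3 (now 0.91)
  Item 0.89 -> new Bin 5
  Item 0.51 -> new Bin 6
Total bins used = 6

6


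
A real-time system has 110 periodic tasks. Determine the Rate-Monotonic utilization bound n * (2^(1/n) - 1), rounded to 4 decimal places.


Compute 2^(1/110) = 1.0063212332
Subtract 1: 1.0063212332 - 1 = 0.0063212332
Multiply by n: 110 * 0.0063212332 = 0.6953356520
Round to 4 dp: 0.6953

0.6953


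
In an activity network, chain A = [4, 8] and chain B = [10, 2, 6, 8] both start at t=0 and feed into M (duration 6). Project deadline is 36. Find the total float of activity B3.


Forward pass: ES(B3) = sum of predecessors on chain B = 12
EF = ES + duration = 12 + 6 = 18
Backward pass: LF(M) = deadline = 36; LS(M) = 36 - 6 = 30
LF(B3) = LS(M) - sum(successors on chain B) = 30 - 8 = 22
LS = LF - duration = 22 - 6 = 16
Total float = LS - ES = 16 - 12 = 4

4


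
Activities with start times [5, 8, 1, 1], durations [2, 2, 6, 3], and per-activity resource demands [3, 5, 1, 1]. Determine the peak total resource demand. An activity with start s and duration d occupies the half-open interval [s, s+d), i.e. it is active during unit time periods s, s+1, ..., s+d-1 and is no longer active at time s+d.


Each activity i is active on [start_i, start_i + duration_i).
Compute total resource usage per time slot:
  t=0: active resources = [], total = 0
  t=1: active resources = [1, 1], total = 2
  t=2: active resources = [1, 1], total = 2
  t=3: active resources = [1, 1], total = 2
  t=4: active resources = [1], total = 1
  t=5: active resources = [3, 1], total = 4
  t=6: active resources = [3, 1], total = 4
  t=7: active resources = [], total = 0
  t=8: active resources = [5], total = 5
  t=9: active resources = [5], total = 5
Peak resource demand = 5

5


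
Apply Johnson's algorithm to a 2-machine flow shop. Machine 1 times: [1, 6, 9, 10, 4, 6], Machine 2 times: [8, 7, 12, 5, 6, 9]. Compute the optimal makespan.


Apply Johnson's rule:
  Group 1 (a <= b): [(1, 1, 8), (5, 4, 6), (2, 6, 7), (6, 6, 9), (3, 9, 12)]
  Group 2 (a > b): [(4, 10, 5)]
Optimal job order: [1, 5, 2, 6, 3, 4]
Schedule:
  Job 1: M1 done at 1, M2 done at 9
  Job 5: M1 done at 5, M2 done at 15
  Job 2: M1 done at 11, M2 done at 22
  Job 6: M1 done at 17, M2 done at 31
  Job 3: M1 done at 26, M2 done at 43
  Job 4: M1 done at 36, M2 done at 48
Makespan = 48

48


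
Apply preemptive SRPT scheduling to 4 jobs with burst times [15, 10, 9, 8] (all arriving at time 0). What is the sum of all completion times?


Since all jobs arrive at t=0, SRPT equals SPT ordering.
SPT order: [8, 9, 10, 15]
Completion times:
  Job 1: p=8, C=8
  Job 2: p=9, C=17
  Job 3: p=10, C=27
  Job 4: p=15, C=42
Total completion time = 8 + 17 + 27 + 42 = 94

94


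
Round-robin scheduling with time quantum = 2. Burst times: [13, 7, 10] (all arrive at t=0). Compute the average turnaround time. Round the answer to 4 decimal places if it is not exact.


Time quantum = 2
Execution trace:
  J1 runs 2 units, time = 2
  J2 runs 2 units, time = 4
  J3 runs 2 units, time = 6
  J1 runs 2 units, time = 8
  J2 runs 2 units, time = 10
  J3 runs 2 units, time = 12
  J1 runs 2 units, time = 14
  J2 runs 2 units, time = 16
  J3 runs 2 units, time = 18
  J1 runs 2 units, time = 20
  J2 runs 1 units, time = 21
  J3 runs 2 units, time = 23
  J1 runs 2 units, time = 25
  J3 runs 2 units, time = 27
  J1 runs 2 units, time = 29
  J1 runs 1 units, time = 30
Finish times: [30, 21, 27]
Average turnaround = 78/3 = 26.0

26.0


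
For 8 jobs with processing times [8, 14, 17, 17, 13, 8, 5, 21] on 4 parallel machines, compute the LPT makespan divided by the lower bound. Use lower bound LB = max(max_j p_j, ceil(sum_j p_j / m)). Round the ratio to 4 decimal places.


LPT order: [21, 17, 17, 14, 13, 8, 8, 5]
Machine loads after assignment: [26, 25, 25, 27]
LPT makespan = 27
Lower bound = max(max_job, ceil(total/4)) = max(21, 26) = 26
Ratio = 27 / 26 = 1.0385

1.0385


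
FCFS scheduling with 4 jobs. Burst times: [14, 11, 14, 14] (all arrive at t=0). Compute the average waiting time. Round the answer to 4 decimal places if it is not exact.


FCFS order (as given): [14, 11, 14, 14]
Waiting times:
  Job 1: wait = 0
  Job 2: wait = 14
  Job 3: wait = 25
  Job 4: wait = 39
Sum of waiting times = 78
Average waiting time = 78/4 = 19.5

19.5


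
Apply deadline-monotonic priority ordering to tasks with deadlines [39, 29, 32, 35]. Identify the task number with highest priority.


Sort tasks by relative deadline (ascending):
  Task 2: deadline = 29
  Task 3: deadline = 32
  Task 4: deadline = 35
  Task 1: deadline = 39
Priority order (highest first): [2, 3, 4, 1]
Highest priority task = 2

2


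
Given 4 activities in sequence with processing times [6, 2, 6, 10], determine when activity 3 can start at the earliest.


Activity 3 starts after activities 1 through 2 complete.
Predecessor durations: [6, 2]
ES = 6 + 2 = 8

8


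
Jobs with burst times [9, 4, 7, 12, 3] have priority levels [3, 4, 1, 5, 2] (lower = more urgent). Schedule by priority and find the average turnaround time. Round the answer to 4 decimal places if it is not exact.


Sort by priority (ascending = highest first):
Order: [(1, 7), (2, 3), (3, 9), (4, 4), (5, 12)]
Completion times:
  Priority 1, burst=7, C=7
  Priority 2, burst=3, C=10
  Priority 3, burst=9, C=19
  Priority 4, burst=4, C=23
  Priority 5, burst=12, C=35
Average turnaround = 94/5 = 18.8

18.8


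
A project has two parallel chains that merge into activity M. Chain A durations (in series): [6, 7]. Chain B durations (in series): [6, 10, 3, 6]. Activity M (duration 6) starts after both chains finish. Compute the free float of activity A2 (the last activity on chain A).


ES(A2) = sum of predecessors on chain A = 6
EF(A2) = ES + duration = 6 + 7 = 13
Successor of A2 is M. ES(M) = max(sum(A), sum(B)) = max(13, 25) = 25
Free float = ES(successor) - EF(current) = 25 - 13 = 12

12


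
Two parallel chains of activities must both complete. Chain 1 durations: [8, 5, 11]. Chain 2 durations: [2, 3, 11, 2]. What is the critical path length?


Path A total = 8 + 5 + 11 = 24
Path B total = 2 + 3 + 11 + 2 = 18
Critical path = longest path = max(24, 18) = 24

24


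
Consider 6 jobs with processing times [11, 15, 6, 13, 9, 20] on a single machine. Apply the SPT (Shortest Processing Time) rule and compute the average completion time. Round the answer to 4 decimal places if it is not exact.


Sort jobs by processing time (SPT order): [6, 9, 11, 13, 15, 20]
Compute completion times sequentially:
  Job 1: processing = 6, completes at 6
  Job 2: processing = 9, completes at 15
  Job 3: processing = 11, completes at 26
  Job 4: processing = 13, completes at 39
  Job 5: processing = 15, completes at 54
  Job 6: processing = 20, completes at 74
Sum of completion times = 214
Average completion time = 214/6 = 35.6667

35.6667


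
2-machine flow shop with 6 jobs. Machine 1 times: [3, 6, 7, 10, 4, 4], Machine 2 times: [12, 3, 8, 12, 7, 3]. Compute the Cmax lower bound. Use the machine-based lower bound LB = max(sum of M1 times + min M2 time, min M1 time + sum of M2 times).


LB1 = sum(M1 times) + min(M2 times) = 34 + 3 = 37
LB2 = min(M1 times) + sum(M2 times) = 3 + 45 = 48
Lower bound = max(LB1, LB2) = max(37, 48) = 48

48


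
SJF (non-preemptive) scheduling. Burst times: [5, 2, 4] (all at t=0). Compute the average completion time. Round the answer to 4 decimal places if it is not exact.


SJF order (ascending): [2, 4, 5]
Completion times:
  Job 1: burst=2, C=2
  Job 2: burst=4, C=6
  Job 3: burst=5, C=11
Average completion = 19/3 = 6.3333

6.3333


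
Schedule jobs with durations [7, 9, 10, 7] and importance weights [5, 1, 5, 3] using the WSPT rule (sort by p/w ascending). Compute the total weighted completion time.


Compute p/w ratios and sort ascending (WSPT): [(7, 5), (10, 5), (7, 3), (9, 1)]
Compute weighted completion times:
  Job (p=7,w=5): C=7, w*C=5*7=35
  Job (p=10,w=5): C=17, w*C=5*17=85
  Job (p=7,w=3): C=24, w*C=3*24=72
  Job (p=9,w=1): C=33, w*C=1*33=33
Total weighted completion time = 225

225


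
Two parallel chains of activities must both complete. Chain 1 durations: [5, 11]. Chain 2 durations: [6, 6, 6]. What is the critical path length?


Path A total = 5 + 11 = 16
Path B total = 6 + 6 + 6 = 18
Critical path = longest path = max(16, 18) = 18

18


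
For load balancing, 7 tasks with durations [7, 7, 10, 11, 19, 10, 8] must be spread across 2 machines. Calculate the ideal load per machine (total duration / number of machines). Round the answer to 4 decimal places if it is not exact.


Total processing time = 7 + 7 + 10 + 11 + 19 + 10 + 8 = 72
Number of machines = 2
Ideal balanced load = 72 / 2 = 36.0

36.0


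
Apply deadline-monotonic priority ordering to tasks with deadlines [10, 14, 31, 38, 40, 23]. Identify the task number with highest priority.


Sort tasks by relative deadline (ascending):
  Task 1: deadline = 10
  Task 2: deadline = 14
  Task 6: deadline = 23
  Task 3: deadline = 31
  Task 4: deadline = 38
  Task 5: deadline = 40
Priority order (highest first): [1, 2, 6, 3, 4, 5]
Highest priority task = 1

1


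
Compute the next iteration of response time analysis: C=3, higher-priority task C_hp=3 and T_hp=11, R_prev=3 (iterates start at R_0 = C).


R_next = C + ceil(R_prev / T_hp) * C_hp
ceil(3 / 11) = ceil(0.2727) = 1
Interference = 1 * 3 = 3
R_next = 3 + 3 = 6

6


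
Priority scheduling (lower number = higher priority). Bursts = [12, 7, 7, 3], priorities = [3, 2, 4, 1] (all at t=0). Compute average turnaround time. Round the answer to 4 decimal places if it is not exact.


Sort by priority (ascending = highest first):
Order: [(1, 3), (2, 7), (3, 12), (4, 7)]
Completion times:
  Priority 1, burst=3, C=3
  Priority 2, burst=7, C=10
  Priority 3, burst=12, C=22
  Priority 4, burst=7, C=29
Average turnaround = 64/4 = 16.0

16.0


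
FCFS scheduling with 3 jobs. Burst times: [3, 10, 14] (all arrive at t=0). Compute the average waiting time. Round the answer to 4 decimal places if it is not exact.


FCFS order (as given): [3, 10, 14]
Waiting times:
  Job 1: wait = 0
  Job 2: wait = 3
  Job 3: wait = 13
Sum of waiting times = 16
Average waiting time = 16/3 = 5.3333

5.3333


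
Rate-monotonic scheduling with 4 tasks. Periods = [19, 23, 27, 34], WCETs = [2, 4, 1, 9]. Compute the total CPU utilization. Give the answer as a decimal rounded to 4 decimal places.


Compute individual utilizations (exact fractions):
  Task 1: C/T = 2/19 (approx. 0.1053)
  Task 2: C/T = 4/23 (approx. 0.1739)
  Task 3: C/T = 1/27 (approx. 0.037)
  Task 4: C/T = 9/34 (approx. 0.2647)
Total utilization U = 2/19 + 4/23 + 1/27 + 9/34 = 233045/401166
Rounded to 4 decimal places: U = 0.5809
RM (Liu & Layland) bound for 4 tasks = 0.756828; compare with U = 233045/401166 (approx. 0.580919)
U <= bound, so schedulable by RM sufficient condition.

0.5809


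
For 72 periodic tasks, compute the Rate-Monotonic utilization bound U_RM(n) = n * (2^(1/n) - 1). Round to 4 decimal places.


Compute 2^(1/72) = 1.0096735332
Subtract 1: 1.0096735332 - 1 = 0.0096735332
Multiply by n: 72 * 0.0096735332 = 0.6964943904
Round to 4 dp: 0.6965

0.6965


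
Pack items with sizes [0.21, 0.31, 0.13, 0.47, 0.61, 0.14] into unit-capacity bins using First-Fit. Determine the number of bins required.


Place items sequentially using First-Fit:
  Item 0.21 -> new Bin 1
  Item 0.31 -> Bin 1 (now 0.52)
  Item 0.13 -> Bin 1 (now 0.65)
  Item 0.47 -> new Bin 2
  Item 0.61 -> new Bin 3
  Item 0.14 -> Bin 1 (now 0.79)
Total bins used = 3

3


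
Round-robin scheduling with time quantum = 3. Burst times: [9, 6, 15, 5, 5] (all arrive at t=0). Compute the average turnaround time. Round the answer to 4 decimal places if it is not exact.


Time quantum = 3
Execution trace:
  J1 runs 3 units, time = 3
  J2 runs 3 units, time = 6
  J3 runs 3 units, time = 9
  J4 runs 3 units, time = 12
  J5 runs 3 units, time = 15
  J1 runs 3 units, time = 18
  J2 runs 3 units, time = 21
  J3 runs 3 units, time = 24
  J4 runs 2 units, time = 26
  J5 runs 2 units, time = 28
  J1 runs 3 units, time = 31
  J3 runs 3 units, time = 34
  J3 runs 3 units, time = 37
  J3 runs 3 units, time = 40
Finish times: [31, 21, 40, 26, 28]
Average turnaround = 146/5 = 29.2

29.2


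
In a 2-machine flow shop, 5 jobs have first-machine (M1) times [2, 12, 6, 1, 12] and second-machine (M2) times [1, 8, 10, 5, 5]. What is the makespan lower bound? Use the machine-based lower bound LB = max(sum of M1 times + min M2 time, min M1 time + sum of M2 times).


LB1 = sum(M1 times) + min(M2 times) = 33 + 1 = 34
LB2 = min(M1 times) + sum(M2 times) = 1 + 29 = 30
Lower bound = max(LB1, LB2) = max(34, 30) = 34

34


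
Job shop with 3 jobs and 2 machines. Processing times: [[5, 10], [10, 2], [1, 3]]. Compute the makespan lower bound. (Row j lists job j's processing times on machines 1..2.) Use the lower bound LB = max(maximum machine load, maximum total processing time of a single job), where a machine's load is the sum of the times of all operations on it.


Machine loads:
  Machine 1: 5 + 10 + 1 = 16
  Machine 2: 10 + 2 + 3 = 15
Max machine load = 16
Job totals:
  Job 1: 15
  Job 2: 12
  Job 3: 4
Max job total = 15
Lower bound = max(16, 15) = 16

16


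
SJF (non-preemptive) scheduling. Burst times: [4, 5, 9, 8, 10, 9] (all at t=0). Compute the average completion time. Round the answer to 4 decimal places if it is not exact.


SJF order (ascending): [4, 5, 8, 9, 9, 10]
Completion times:
  Job 1: burst=4, C=4
  Job 2: burst=5, C=9
  Job 3: burst=8, C=17
  Job 4: burst=9, C=26
  Job 5: burst=9, C=35
  Job 6: burst=10, C=45
Average completion = 136/6 = 22.6667

22.6667


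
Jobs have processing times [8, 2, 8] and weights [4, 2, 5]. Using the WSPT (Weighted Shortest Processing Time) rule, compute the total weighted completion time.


Compute p/w ratios and sort ascending (WSPT): [(2, 2), (8, 5), (8, 4)]
Compute weighted completion times:
  Job (p=2,w=2): C=2, w*C=2*2=4
  Job (p=8,w=5): C=10, w*C=5*10=50
  Job (p=8,w=4): C=18, w*C=4*18=72
Total weighted completion time = 126

126


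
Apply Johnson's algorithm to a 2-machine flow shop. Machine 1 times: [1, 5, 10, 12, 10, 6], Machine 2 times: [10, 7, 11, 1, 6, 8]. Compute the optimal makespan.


Apply Johnson's rule:
  Group 1 (a <= b): [(1, 1, 10), (2, 5, 7), (6, 6, 8), (3, 10, 11)]
  Group 2 (a > b): [(5, 10, 6), (4, 12, 1)]
Optimal job order: [1, 2, 6, 3, 5, 4]
Schedule:
  Job 1: M1 done at 1, M2 done at 11
  Job 2: M1 done at 6, M2 done at 18
  Job 6: M1 done at 12, M2 done at 26
  Job 3: M1 done at 22, M2 done at 37
  Job 5: M1 done at 32, M2 done at 43
  Job 4: M1 done at 44, M2 done at 45
Makespan = 45

45


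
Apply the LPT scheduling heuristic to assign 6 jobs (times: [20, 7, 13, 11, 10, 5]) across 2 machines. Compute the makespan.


Sort jobs in decreasing order (LPT): [20, 13, 11, 10, 7, 5]
Assign each job to the least loaded machine:
  Machine 1: jobs [20, 10, 5], load = 35
  Machine 2: jobs [13, 11, 7], load = 31
Makespan = max load = 35

35


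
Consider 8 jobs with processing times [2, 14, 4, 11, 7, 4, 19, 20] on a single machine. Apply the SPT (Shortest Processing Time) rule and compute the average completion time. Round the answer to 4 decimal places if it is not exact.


Sort jobs by processing time (SPT order): [2, 4, 4, 7, 11, 14, 19, 20]
Compute completion times sequentially:
  Job 1: processing = 2, completes at 2
  Job 2: processing = 4, completes at 6
  Job 3: processing = 4, completes at 10
  Job 4: processing = 7, completes at 17
  Job 5: processing = 11, completes at 28
  Job 6: processing = 14, completes at 42
  Job 7: processing = 19, completes at 61
  Job 8: processing = 20, completes at 81
Sum of completion times = 247
Average completion time = 247/8 = 30.875

30.875


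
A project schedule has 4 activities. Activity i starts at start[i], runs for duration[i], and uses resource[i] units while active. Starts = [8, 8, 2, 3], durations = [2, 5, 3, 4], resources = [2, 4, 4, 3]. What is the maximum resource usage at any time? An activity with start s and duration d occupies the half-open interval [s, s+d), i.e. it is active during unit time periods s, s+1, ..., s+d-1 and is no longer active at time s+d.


Each activity i is active on [start_i, start_i + duration_i).
Compute total resource usage per time slot:
  t=0: active resources = [], total = 0
  t=1: active resources = [], total = 0
  t=2: active resources = [4], total = 4
  t=3: active resources = [4, 3], total = 7
  t=4: active resources = [4, 3], total = 7
  t=5: active resources = [3], total = 3
  t=6: active resources = [3], total = 3
  t=7: active resources = [], total = 0
  t=8: active resources = [2, 4], total = 6
  t=9: active resources = [2, 4], total = 6
  t=10: active resources = [4], total = 4
  t=11: active resources = [4], total = 4
  t=12: active resources = [4], total = 4
Peak resource demand = 7

7


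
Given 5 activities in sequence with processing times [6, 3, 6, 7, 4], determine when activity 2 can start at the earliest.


Activity 2 starts after activities 1 through 1 complete.
Predecessor durations: [6]
ES = 6 = 6

6


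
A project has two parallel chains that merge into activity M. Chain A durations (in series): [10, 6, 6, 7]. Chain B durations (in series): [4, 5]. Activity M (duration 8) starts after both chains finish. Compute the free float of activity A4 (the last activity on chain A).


ES(A4) = sum of predecessors on chain A = 22
EF(A4) = ES + duration = 22 + 7 = 29
Successor of A4 is M. ES(M) = max(sum(A), sum(B)) = max(29, 9) = 29
Free float = ES(successor) - EF(current) = 29 - 29 = 0

0


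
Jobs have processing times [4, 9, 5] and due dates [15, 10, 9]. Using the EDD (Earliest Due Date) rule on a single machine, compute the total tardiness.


Sort by due date (EDD order): [(5, 9), (9, 10), (4, 15)]
Compute completion times and tardiness:
  Job 1: p=5, d=9, C=5, tardiness=max(0,5-9)=0
  Job 2: p=9, d=10, C=14, tardiness=max(0,14-10)=4
  Job 3: p=4, d=15, C=18, tardiness=max(0,18-15)=3
Total tardiness = 7

7


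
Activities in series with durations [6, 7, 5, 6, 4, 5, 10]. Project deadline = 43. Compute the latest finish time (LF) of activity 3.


LF(activity 3) = deadline - sum of successor durations
Successors: activities 4 through 7 with durations [6, 4, 5, 10]
Sum of successor durations = 25
LF = 43 - 25 = 18

18


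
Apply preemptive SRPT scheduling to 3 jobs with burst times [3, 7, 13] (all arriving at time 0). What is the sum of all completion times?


Since all jobs arrive at t=0, SRPT equals SPT ordering.
SPT order: [3, 7, 13]
Completion times:
  Job 1: p=3, C=3
  Job 2: p=7, C=10
  Job 3: p=13, C=23
Total completion time = 3 + 10 + 23 = 36

36


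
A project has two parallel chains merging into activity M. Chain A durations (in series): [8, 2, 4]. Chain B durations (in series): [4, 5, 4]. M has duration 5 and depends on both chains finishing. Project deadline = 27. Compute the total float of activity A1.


Forward pass: ES(A1) = sum of predecessors on chain A = 0
EF = ES + duration = 0 + 8 = 8
Backward pass: LF(M) = deadline = 27; LS(M) = 27 - 5 = 22
LF(A1) = LS(M) - sum(successors on chain A) = 22 - 6 = 16
LS = LF - duration = 16 - 8 = 8
Total float = LS - ES = 8 - 0 = 8

8


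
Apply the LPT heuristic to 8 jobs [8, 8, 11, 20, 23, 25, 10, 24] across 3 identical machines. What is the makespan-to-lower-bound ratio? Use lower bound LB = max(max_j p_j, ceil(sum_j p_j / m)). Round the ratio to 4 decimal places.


LPT order: [25, 24, 23, 20, 11, 10, 8, 8]
Machine loads after assignment: [43, 43, 43]
LPT makespan = 43
Lower bound = max(max_job, ceil(total/3)) = max(25, 43) = 43
Ratio = 43 / 43 = 1.0

1.0


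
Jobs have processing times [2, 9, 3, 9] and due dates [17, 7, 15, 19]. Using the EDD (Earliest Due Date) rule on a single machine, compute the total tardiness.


Sort by due date (EDD order): [(9, 7), (3, 15), (2, 17), (9, 19)]
Compute completion times and tardiness:
  Job 1: p=9, d=7, C=9, tardiness=max(0,9-7)=2
  Job 2: p=3, d=15, C=12, tardiness=max(0,12-15)=0
  Job 3: p=2, d=17, C=14, tardiness=max(0,14-17)=0
  Job 4: p=9, d=19, C=23, tardiness=max(0,23-19)=4
Total tardiness = 6

6


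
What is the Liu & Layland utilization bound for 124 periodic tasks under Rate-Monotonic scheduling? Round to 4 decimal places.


Compute 2^(1/124) = 1.0056055492
Subtract 1: 1.0056055492 - 1 = 0.0056055492
Multiply by n: 124 * 0.0056055492 = 0.6950881008
Round to 4 dp: 0.6951

0.6951


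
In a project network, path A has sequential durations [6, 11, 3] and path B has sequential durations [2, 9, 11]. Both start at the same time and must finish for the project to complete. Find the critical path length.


Path A total = 6 + 11 + 3 = 20
Path B total = 2 + 9 + 11 = 22
Critical path = longest path = max(20, 22) = 22

22


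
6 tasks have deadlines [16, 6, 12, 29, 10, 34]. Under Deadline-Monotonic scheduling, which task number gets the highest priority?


Sort tasks by relative deadline (ascending):
  Task 2: deadline = 6
  Task 5: deadline = 10
  Task 3: deadline = 12
  Task 1: deadline = 16
  Task 4: deadline = 29
  Task 6: deadline = 34
Priority order (highest first): [2, 5, 3, 1, 4, 6]
Highest priority task = 2

2


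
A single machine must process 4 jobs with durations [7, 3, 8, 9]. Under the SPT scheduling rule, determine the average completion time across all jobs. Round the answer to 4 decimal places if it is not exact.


Sort jobs by processing time (SPT order): [3, 7, 8, 9]
Compute completion times sequentially:
  Job 1: processing = 3, completes at 3
  Job 2: processing = 7, completes at 10
  Job 3: processing = 8, completes at 18
  Job 4: processing = 9, completes at 27
Sum of completion times = 58
Average completion time = 58/4 = 14.5

14.5


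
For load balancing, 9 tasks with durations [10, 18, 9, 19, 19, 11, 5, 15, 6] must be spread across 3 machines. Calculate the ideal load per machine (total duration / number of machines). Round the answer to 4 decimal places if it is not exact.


Total processing time = 10 + 18 + 9 + 19 + 19 + 11 + 5 + 15 + 6 = 112
Number of machines = 3
Ideal balanced load = 112 / 3 = 37.3333

37.3333


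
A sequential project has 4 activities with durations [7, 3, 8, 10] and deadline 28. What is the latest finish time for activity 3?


LF(activity 3) = deadline - sum of successor durations
Successors: activities 4 through 4 with durations [10]
Sum of successor durations = 10
LF = 28 - 10 = 18

18


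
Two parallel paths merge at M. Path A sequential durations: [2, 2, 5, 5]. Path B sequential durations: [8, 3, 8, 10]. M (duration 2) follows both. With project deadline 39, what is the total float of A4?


Forward pass: ES(A4) = sum of predecessors on chain A = 9
EF = ES + duration = 9 + 5 = 14
Backward pass: LF(M) = deadline = 39; LS(M) = 39 - 2 = 37
LF(A4) = LS(M) - sum(successors on chain A) = 37 - 0 = 37
LS = LF - duration = 37 - 5 = 32
Total float = LS - ES = 32 - 9 = 23

23


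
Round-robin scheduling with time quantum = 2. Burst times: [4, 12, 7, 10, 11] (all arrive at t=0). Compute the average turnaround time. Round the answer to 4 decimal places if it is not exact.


Time quantum = 2
Execution trace:
  J1 runs 2 units, time = 2
  J2 runs 2 units, time = 4
  J3 runs 2 units, time = 6
  J4 runs 2 units, time = 8
  J5 runs 2 units, time = 10
  J1 runs 2 units, time = 12
  J2 runs 2 units, time = 14
  J3 runs 2 units, time = 16
  J4 runs 2 units, time = 18
  J5 runs 2 units, time = 20
  J2 runs 2 units, time = 22
  J3 runs 2 units, time = 24
  J4 runs 2 units, time = 26
  J5 runs 2 units, time = 28
  J2 runs 2 units, time = 30
  J3 runs 1 units, time = 31
  J4 runs 2 units, time = 33
  J5 runs 2 units, time = 35
  J2 runs 2 units, time = 37
  J4 runs 2 units, time = 39
  J5 runs 2 units, time = 41
  J2 runs 2 units, time = 43
  J5 runs 1 units, time = 44
Finish times: [12, 43, 31, 39, 44]
Average turnaround = 169/5 = 33.8

33.8


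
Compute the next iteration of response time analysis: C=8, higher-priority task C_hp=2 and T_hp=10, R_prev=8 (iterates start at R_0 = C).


R_next = C + ceil(R_prev / T_hp) * C_hp
ceil(8 / 10) = ceil(0.8) = 1
Interference = 1 * 2 = 2
R_next = 8 + 2 = 10

10


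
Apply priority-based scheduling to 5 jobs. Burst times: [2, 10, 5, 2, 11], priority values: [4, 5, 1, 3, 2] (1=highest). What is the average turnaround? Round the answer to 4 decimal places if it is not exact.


Sort by priority (ascending = highest first):
Order: [(1, 5), (2, 11), (3, 2), (4, 2), (5, 10)]
Completion times:
  Priority 1, burst=5, C=5
  Priority 2, burst=11, C=16
  Priority 3, burst=2, C=18
  Priority 4, burst=2, C=20
  Priority 5, burst=10, C=30
Average turnaround = 89/5 = 17.8

17.8


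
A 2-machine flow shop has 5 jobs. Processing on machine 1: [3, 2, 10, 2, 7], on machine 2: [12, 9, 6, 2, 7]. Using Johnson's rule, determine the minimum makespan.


Apply Johnson's rule:
  Group 1 (a <= b): [(2, 2, 9), (4, 2, 2), (1, 3, 12), (5, 7, 7)]
  Group 2 (a > b): [(3, 10, 6)]
Optimal job order: [2, 4, 1, 5, 3]
Schedule:
  Job 2: M1 done at 2, M2 done at 11
  Job 4: M1 done at 4, M2 done at 13
  Job 1: M1 done at 7, M2 done at 25
  Job 5: M1 done at 14, M2 done at 32
  Job 3: M1 done at 24, M2 done at 38
Makespan = 38

38


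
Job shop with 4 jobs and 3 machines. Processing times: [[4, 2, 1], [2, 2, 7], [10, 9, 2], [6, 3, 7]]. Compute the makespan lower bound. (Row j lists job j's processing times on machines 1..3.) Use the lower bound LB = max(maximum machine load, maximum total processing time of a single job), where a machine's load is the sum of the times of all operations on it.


Machine loads:
  Machine 1: 4 + 2 + 10 + 6 = 22
  Machine 2: 2 + 2 + 9 + 3 = 16
  Machine 3: 1 + 7 + 2 + 7 = 17
Max machine load = 22
Job totals:
  Job 1: 7
  Job 2: 11
  Job 3: 21
  Job 4: 16
Max job total = 21
Lower bound = max(22, 21) = 22

22


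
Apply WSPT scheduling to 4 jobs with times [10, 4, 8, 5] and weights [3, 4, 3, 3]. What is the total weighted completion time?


Compute p/w ratios and sort ascending (WSPT): [(4, 4), (5, 3), (8, 3), (10, 3)]
Compute weighted completion times:
  Job (p=4,w=4): C=4, w*C=4*4=16
  Job (p=5,w=3): C=9, w*C=3*9=27
  Job (p=8,w=3): C=17, w*C=3*17=51
  Job (p=10,w=3): C=27, w*C=3*27=81
Total weighted completion time = 175

175


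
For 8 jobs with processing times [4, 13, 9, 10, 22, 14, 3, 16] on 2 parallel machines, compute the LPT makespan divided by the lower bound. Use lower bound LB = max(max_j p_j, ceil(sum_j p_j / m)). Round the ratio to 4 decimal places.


LPT order: [22, 16, 14, 13, 10, 9, 4, 3]
Machine loads after assignment: [47, 44]
LPT makespan = 47
Lower bound = max(max_job, ceil(total/2)) = max(22, 46) = 46
Ratio = 47 / 46 = 1.0217

1.0217


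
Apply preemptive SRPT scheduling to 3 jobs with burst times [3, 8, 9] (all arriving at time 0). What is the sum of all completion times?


Since all jobs arrive at t=0, SRPT equals SPT ordering.
SPT order: [3, 8, 9]
Completion times:
  Job 1: p=3, C=3
  Job 2: p=8, C=11
  Job 3: p=9, C=20
Total completion time = 3 + 11 + 20 = 34

34


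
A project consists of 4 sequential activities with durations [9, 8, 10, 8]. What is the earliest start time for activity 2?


Activity 2 starts after activities 1 through 1 complete.
Predecessor durations: [9]
ES = 9 = 9

9


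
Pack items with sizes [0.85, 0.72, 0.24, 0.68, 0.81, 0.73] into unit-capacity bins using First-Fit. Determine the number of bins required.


Place items sequentially using First-Fit:
  Item 0.85 -> new Bin 1
  Item 0.72 -> new Bin 2
  Item 0.24 -> Bin 2 (now 0.96)
  Item 0.68 -> new Bin 3
  Item 0.81 -> new Bin 4
  Item 0.73 -> new Bin 5
Total bins used = 5

5


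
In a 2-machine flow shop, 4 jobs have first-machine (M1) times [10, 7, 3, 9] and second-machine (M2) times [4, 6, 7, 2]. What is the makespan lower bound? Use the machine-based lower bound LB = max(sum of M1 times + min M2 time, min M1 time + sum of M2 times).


LB1 = sum(M1 times) + min(M2 times) = 29 + 2 = 31
LB2 = min(M1 times) + sum(M2 times) = 3 + 19 = 22
Lower bound = max(LB1, LB2) = max(31, 22) = 31

31


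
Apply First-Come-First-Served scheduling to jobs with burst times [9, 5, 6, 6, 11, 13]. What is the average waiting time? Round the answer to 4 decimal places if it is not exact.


FCFS order (as given): [9, 5, 6, 6, 11, 13]
Waiting times:
  Job 1: wait = 0
  Job 2: wait = 9
  Job 3: wait = 14
  Job 4: wait = 20
  Job 5: wait = 26
  Job 6: wait = 37
Sum of waiting times = 106
Average waiting time = 106/6 = 17.6667

17.6667


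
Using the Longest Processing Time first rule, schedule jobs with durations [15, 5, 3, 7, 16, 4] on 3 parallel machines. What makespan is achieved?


Sort jobs in decreasing order (LPT): [16, 15, 7, 5, 4, 3]
Assign each job to the least loaded machine:
  Machine 1: jobs [16], load = 16
  Machine 2: jobs [15, 3], load = 18
  Machine 3: jobs [7, 5, 4], load = 16
Makespan = max load = 18

18


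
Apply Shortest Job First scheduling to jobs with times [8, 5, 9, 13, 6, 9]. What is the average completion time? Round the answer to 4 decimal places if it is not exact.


SJF order (ascending): [5, 6, 8, 9, 9, 13]
Completion times:
  Job 1: burst=5, C=5
  Job 2: burst=6, C=11
  Job 3: burst=8, C=19
  Job 4: burst=9, C=28
  Job 5: burst=9, C=37
  Job 6: burst=13, C=50
Average completion = 150/6 = 25.0

25.0


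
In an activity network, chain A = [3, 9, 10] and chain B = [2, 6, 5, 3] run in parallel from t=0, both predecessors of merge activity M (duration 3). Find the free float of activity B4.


ES(B4) = sum of predecessors on chain B = 13
EF(B4) = ES + duration = 13 + 3 = 16
Successor of B4 is M. ES(M) = max(sum(A), sum(B)) = max(22, 16) = 22
Free float = ES(successor) - EF(current) = 22 - 16 = 6

6


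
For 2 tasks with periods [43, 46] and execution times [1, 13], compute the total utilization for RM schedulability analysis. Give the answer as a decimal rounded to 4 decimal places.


Compute individual utilizations (exact fractions):
  Task 1: C/T = 1/43 (approx. 0.0233)
  Task 2: C/T = 13/46 (approx. 0.2826)
Total utilization U = 1/43 + 13/46 = 605/1978
Rounded to 4 decimal places: U = 0.3059
RM (Liu & Layland) bound for 2 tasks = 0.828427; compare with U = 605/1978 (approx. 0.305865)
U <= bound, so schedulable by RM sufficient condition.

0.3059


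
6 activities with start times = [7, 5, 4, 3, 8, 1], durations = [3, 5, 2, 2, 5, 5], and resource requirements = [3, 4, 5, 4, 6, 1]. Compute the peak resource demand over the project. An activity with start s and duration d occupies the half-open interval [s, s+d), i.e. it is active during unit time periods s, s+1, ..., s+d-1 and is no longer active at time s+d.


Each activity i is active on [start_i, start_i + duration_i).
Compute total resource usage per time slot:
  t=0: active resources = [], total = 0
  t=1: active resources = [1], total = 1
  t=2: active resources = [1], total = 1
  t=3: active resources = [4, 1], total = 5
  t=4: active resources = [5, 4, 1], total = 10
  t=5: active resources = [4, 5, 1], total = 10
  t=6: active resources = [4], total = 4
  t=7: active resources = [3, 4], total = 7
  t=8: active resources = [3, 4, 6], total = 13
  t=9: active resources = [3, 4, 6], total = 13
  t=10: active resources = [6], total = 6
  t=11: active resources = [6], total = 6
  t=12: active resources = [6], total = 6
Peak resource demand = 13

13


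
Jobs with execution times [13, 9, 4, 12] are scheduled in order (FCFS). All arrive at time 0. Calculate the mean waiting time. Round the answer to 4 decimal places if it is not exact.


FCFS order (as given): [13, 9, 4, 12]
Waiting times:
  Job 1: wait = 0
  Job 2: wait = 13
  Job 3: wait = 22
  Job 4: wait = 26
Sum of waiting times = 61
Average waiting time = 61/4 = 15.25

15.25


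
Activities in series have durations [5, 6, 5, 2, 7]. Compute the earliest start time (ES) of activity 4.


Activity 4 starts after activities 1 through 3 complete.
Predecessor durations: [5, 6, 5]
ES = 5 + 6 + 5 = 16

16


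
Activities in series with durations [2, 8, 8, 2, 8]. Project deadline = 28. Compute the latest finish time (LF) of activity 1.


LF(activity 1) = deadline - sum of successor durations
Successors: activities 2 through 5 with durations [8, 8, 2, 8]
Sum of successor durations = 26
LF = 28 - 26 = 2

2


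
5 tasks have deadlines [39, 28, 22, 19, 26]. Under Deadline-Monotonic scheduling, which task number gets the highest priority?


Sort tasks by relative deadline (ascending):
  Task 4: deadline = 19
  Task 3: deadline = 22
  Task 5: deadline = 26
  Task 2: deadline = 28
  Task 1: deadline = 39
Priority order (highest first): [4, 3, 5, 2, 1]
Highest priority task = 4

4


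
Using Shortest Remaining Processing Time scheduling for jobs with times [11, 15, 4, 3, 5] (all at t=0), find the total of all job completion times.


Since all jobs arrive at t=0, SRPT equals SPT ordering.
SPT order: [3, 4, 5, 11, 15]
Completion times:
  Job 1: p=3, C=3
  Job 2: p=4, C=7
  Job 3: p=5, C=12
  Job 4: p=11, C=23
  Job 5: p=15, C=38
Total completion time = 3 + 7 + 12 + 23 + 38 = 83

83


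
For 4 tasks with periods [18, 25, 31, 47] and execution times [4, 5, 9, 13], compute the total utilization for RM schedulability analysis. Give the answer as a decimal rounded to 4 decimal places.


Compute individual utilizations (exact fractions):
  Task 1: C/T = 4/18 = 2/9 (approx. 0.2222)
  Task 2: C/T = 5/25 = 1/5 (approx. 0.2)
  Task 3: C/T = 9/31 (approx. 0.2903)
  Task 4: C/T = 13/47 (approx. 0.2766)
Total utilization U = 2/9 + 1/5 + 9/31 + 13/47 = 64853/65565
Rounded to 4 decimal places: U = 0.9891
RM (Liu & Layland) bound for 4 tasks = 0.756828; compare with U = 64853/65565 (approx. 0.989141)
bound < U <= 1, so the RM sufficient condition is not met (inconclusive; an exact test such as response-time analysis is needed).

0.9891


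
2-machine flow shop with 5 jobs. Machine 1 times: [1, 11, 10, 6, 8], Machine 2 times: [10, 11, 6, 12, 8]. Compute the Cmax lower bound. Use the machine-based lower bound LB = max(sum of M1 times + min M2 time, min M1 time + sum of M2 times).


LB1 = sum(M1 times) + min(M2 times) = 36 + 6 = 42
LB2 = min(M1 times) + sum(M2 times) = 1 + 47 = 48
Lower bound = max(LB1, LB2) = max(42, 48) = 48

48


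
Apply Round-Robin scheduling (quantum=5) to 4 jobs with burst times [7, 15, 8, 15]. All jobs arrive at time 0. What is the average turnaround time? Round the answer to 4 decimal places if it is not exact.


Time quantum = 5
Execution trace:
  J1 runs 5 units, time = 5
  J2 runs 5 units, time = 10
  J3 runs 5 units, time = 15
  J4 runs 5 units, time = 20
  J1 runs 2 units, time = 22
  J2 runs 5 units, time = 27
  J3 runs 3 units, time = 30
  J4 runs 5 units, time = 35
  J2 runs 5 units, time = 40
  J4 runs 5 units, time = 45
Finish times: [22, 40, 30, 45]
Average turnaround = 137/4 = 34.25

34.25


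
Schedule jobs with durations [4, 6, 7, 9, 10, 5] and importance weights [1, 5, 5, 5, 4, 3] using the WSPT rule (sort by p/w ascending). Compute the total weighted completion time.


Compute p/w ratios and sort ascending (WSPT): [(6, 5), (7, 5), (5, 3), (9, 5), (10, 4), (4, 1)]
Compute weighted completion times:
  Job (p=6,w=5): C=6, w*C=5*6=30
  Job (p=7,w=5): C=13, w*C=5*13=65
  Job (p=5,w=3): C=18, w*C=3*18=54
  Job (p=9,w=5): C=27, w*C=5*27=135
  Job (p=10,w=4): C=37, w*C=4*37=148
  Job (p=4,w=1): C=41, w*C=1*41=41
Total weighted completion time = 473

473


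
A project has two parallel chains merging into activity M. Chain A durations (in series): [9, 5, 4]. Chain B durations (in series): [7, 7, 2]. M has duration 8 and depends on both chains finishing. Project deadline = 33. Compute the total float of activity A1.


Forward pass: ES(A1) = sum of predecessors on chain A = 0
EF = ES + duration = 0 + 9 = 9
Backward pass: LF(M) = deadline = 33; LS(M) = 33 - 8 = 25
LF(A1) = LS(M) - sum(successors on chain A) = 25 - 9 = 16
LS = LF - duration = 16 - 9 = 7
Total float = LS - ES = 7 - 0 = 7

7


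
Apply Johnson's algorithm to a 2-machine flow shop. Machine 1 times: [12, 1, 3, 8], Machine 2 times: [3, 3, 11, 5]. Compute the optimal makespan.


Apply Johnson's rule:
  Group 1 (a <= b): [(2, 1, 3), (3, 3, 11)]
  Group 2 (a > b): [(4, 8, 5), (1, 12, 3)]
Optimal job order: [2, 3, 4, 1]
Schedule:
  Job 2: M1 done at 1, M2 done at 4
  Job 3: M1 done at 4, M2 done at 15
  Job 4: M1 done at 12, M2 done at 20
  Job 1: M1 done at 24, M2 done at 27
Makespan = 27

27
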